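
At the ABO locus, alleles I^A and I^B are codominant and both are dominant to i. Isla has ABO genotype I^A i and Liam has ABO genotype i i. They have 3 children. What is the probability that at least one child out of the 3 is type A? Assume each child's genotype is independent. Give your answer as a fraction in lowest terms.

7/8

ABO cross I^A i × i i → 1/2 O, 1/2 A.
So P(type A) = 1/2 per child.
P(none) = (1/2)^3 = 1/8; P(at least one) = 1 − 1/8 = 7/8.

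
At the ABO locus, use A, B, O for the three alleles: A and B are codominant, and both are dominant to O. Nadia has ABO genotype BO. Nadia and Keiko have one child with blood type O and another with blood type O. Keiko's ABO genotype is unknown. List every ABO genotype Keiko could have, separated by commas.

For each candidate genotype of Keiko, check whether crossing it with BO can produce every observed child phenotype.
  AA → possible child types {A, AB} ✗
  AB → possible child types {A, B, AB} ✗
  AO → possible child types {O, A, B, AB} ✓
  BB → possible child types {B} ✗
  BO → possible child types {O, B} ✓
  OO → possible child types {O, B} ✓

AO, BO, OO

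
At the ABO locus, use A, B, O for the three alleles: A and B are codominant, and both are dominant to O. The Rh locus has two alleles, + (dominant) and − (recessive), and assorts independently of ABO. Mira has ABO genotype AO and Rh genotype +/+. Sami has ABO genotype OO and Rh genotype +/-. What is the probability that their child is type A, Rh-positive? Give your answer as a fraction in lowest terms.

ABO cross AO × OO → offspring phenotypes: 1/2 O, 1/2 A.
Rh cross +/+ × +/- → 1 Rh+.
Independent loci: P(type A, Rh-positive) = 1/2 × 1 = 1/2.

1/2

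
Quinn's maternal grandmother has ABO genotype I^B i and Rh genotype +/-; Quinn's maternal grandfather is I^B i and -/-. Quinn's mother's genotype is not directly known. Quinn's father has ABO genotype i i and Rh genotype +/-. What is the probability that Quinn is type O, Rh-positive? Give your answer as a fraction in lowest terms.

5/16

Quinn's mother's ABO genotype from I^B i × I^B i: 1/4 I^B I^B, 1/2 I^B i, 1/4 i i.
Crossing each possibility with the father i i and summing P(type O): 1/4·0 + 1/2·1/2 + 1/4·1 = 1/2.
Similarly for Rh via the mother's Rh distribution: P(Rh+) = 5/8.
Independent loci: 1/2 × 5/8 = 5/16.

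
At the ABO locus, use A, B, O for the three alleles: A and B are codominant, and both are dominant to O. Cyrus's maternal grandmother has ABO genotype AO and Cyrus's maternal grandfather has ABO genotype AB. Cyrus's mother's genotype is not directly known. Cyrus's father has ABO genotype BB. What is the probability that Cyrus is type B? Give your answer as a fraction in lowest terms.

Cyrus's mother's ABO genotype from AO × AB: 1/4 AA, 1/4 AB, 1/4 AO, 1/4 BO.
Crossing each possibility with the father BB and summing P(type B): 1/4·0 + 1/4·1/2 + 1/4·1/2 + 1/4·1 = 1/2.

1/2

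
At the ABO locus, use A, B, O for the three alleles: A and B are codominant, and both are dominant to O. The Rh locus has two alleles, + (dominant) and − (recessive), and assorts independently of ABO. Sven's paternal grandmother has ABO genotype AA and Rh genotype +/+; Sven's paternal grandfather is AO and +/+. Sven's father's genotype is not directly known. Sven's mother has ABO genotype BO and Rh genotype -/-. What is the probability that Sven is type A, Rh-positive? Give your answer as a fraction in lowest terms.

Sven's father's ABO genotype from AA × AO: 1/2 AA, 1/2 AO.
Crossing each possibility with the mother BO and summing P(type A): 1/2·1/2 + 1/2·1/4 = 3/8.
Similarly for Rh via the father's Rh distribution: P(Rh+) = 1.
Independent loci: 3/8 × 1 = 3/8.

3/8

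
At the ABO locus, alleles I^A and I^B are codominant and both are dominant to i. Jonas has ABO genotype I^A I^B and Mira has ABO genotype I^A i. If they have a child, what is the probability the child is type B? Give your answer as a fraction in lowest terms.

ABO cross I^A I^B × I^A i → offspring phenotypes: 1/2 A, 1/4 B, 1/4 AB.
So P(type B) = 1/4.

1/4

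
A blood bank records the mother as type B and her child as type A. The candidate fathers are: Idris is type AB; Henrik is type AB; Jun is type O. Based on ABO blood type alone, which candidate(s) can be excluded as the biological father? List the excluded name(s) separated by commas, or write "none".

A candidate is excluded only if no genotype consistent with his phenotype could produce a type A child with a type B mother.
Jun (type O): no genotype consistent with that phenotype can produce a type-A child with a type-B mother.

Jun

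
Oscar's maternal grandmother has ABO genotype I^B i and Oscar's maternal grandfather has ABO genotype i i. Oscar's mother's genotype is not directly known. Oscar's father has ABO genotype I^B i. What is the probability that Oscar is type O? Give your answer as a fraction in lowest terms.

3/8

Oscar's mother's ABO genotype from I^B i × i i: 1/2 I^B i, 1/2 i i.
Crossing each possibility with the father I^B i and summing P(type O): 1/2·1/4 + 1/2·1/2 = 3/8.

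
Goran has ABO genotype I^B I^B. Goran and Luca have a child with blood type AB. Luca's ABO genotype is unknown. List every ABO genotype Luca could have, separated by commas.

I^A I^A, I^A I^B, I^A i

For each candidate genotype of Luca, check whether crossing it with I^B I^B can produce every observed child phenotype.
  I^A I^A → possible child types {AB} ✓
  I^A I^B → possible child types {B, AB} ✓
  I^A i → possible child types {B, AB} ✓
  I^B I^B → possible child types {B} ✗
  I^B i → possible child types {B} ✗
  i i → possible child types {B} ✗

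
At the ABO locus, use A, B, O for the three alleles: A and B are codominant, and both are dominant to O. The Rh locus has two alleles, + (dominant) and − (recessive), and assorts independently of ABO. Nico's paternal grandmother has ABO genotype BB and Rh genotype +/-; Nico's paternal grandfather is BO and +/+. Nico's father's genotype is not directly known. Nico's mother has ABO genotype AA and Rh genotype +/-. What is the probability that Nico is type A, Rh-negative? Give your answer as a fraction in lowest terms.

Nico's father's ABO genotype from BB × BO: 1/2 BB, 1/2 BO.
Crossing each possibility with the mother AA and summing P(type A): 1/2·0 + 1/2·1/2 = 1/4.
Similarly for Rh via the father's Rh distribution: P(Rh-) = 1/8.
Independent loci: 1/4 × 1/8 = 1/32.

1/32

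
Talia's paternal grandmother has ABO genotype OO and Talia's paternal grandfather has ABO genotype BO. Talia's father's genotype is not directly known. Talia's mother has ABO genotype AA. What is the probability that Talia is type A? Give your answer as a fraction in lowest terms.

Talia's father's ABO genotype from OO × BO: 1/2 BO, 1/2 OO.
Crossing each possibility with the mother AA and summing P(type A): 1/2·1/2 + 1/2·1 = 3/4.

3/4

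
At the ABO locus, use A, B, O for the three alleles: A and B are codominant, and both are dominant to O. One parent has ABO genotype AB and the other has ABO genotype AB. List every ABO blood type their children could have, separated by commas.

Gametes from AB × AB give offspring ABO genotypes AA, AB, BB, i.e. phenotypes A, B, AB.

A, B, AB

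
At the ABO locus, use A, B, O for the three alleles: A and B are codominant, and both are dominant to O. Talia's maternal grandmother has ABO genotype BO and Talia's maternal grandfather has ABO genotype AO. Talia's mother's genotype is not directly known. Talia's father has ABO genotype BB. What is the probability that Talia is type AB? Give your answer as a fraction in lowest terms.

1/4

Talia's mother's ABO genotype from BO × AO: 1/4 AB, 1/4 AO, 1/4 BO, 1/4 OO.
Crossing each possibility with the father BB and summing P(type AB): 1/4·1/2 + 1/4·1/2 + 1/4·0 + 1/4·0 = 1/4.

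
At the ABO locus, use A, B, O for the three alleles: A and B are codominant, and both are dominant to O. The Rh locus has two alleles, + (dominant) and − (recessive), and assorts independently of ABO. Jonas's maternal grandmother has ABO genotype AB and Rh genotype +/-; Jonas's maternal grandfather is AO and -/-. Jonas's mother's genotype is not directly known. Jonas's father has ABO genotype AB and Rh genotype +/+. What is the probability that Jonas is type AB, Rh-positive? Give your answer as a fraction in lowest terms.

3/8

Jonas's mother's ABO genotype from AB × AO: 1/4 AA, 1/4 AB, 1/4 AO, 1/4 BO.
Crossing each possibility with the father AB and summing P(type AB): 1/4·1/2 + 1/4·1/2 + 1/4·1/4 + 1/4·1/4 = 3/8.
Similarly for Rh via the mother's Rh distribution: P(Rh+) = 1.
Independent loci: 3/8 × 1 = 3/8.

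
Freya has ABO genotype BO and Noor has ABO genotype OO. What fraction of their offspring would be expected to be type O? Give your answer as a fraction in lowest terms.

1/2

ABO cross BO × OO → offspring phenotypes: 1/2 O, 1/2 B.
So P(type O) = 1/2.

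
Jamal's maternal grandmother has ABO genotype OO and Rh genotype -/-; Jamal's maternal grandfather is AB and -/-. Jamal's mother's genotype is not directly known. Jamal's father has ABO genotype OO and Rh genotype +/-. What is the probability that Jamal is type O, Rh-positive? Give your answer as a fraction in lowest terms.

1/4

Jamal's mother's ABO genotype from OO × AB: 1/2 AO, 1/2 BO.
Crossing each possibility with the father OO and summing P(type O): 1/2·1/2 + 1/2·1/2 = 1/2.
Similarly for Rh via the mother's Rh distribution: P(Rh+) = 1/2.
Independent loci: 1/2 × 1/2 = 1/4.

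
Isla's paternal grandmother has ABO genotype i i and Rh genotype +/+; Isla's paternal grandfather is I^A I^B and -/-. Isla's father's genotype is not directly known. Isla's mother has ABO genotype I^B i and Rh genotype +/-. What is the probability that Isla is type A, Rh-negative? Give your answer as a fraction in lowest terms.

Isla's father's ABO genotype from i i × I^A I^B: 1/2 I^A i, 1/2 I^B i.
Crossing each possibility with the mother I^B i and summing P(type A): 1/2·1/4 + 1/2·0 = 1/8.
Similarly for Rh via the father's Rh distribution: P(Rh-) = 1/4.
Independent loci: 1/8 × 1/4 = 1/32.

1/32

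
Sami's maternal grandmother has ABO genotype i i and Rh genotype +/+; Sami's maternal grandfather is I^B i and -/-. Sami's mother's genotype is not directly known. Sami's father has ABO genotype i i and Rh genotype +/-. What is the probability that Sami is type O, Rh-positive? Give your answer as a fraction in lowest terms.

Sami's mother's ABO genotype from i i × I^B i: 1/2 I^B i, 1/2 i i.
Crossing each possibility with the father i i and summing P(type O): 1/2·1/2 + 1/2·1 = 3/4.
Similarly for Rh via the mother's Rh distribution: P(Rh+) = 3/4.
Independent loci: 3/4 × 3/4 = 9/16.

9/16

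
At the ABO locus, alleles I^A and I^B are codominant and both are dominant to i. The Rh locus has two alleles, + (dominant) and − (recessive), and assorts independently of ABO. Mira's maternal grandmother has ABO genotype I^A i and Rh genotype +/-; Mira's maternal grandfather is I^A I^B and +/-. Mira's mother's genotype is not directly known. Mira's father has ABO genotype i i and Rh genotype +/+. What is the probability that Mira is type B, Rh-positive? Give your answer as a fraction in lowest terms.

Mira's mother's ABO genotype from I^A i × I^A I^B: 1/4 I^A I^A, 1/4 I^A I^B, 1/4 I^A i, 1/4 I^B i.
Crossing each possibility with the father i i and summing P(type B): 1/4·0 + 1/4·1/2 + 1/4·0 + 1/4·1/2 = 1/4.
Similarly for Rh via the mother's Rh distribution: P(Rh+) = 1.
Independent loci: 1/4 × 1 = 1/4.

1/4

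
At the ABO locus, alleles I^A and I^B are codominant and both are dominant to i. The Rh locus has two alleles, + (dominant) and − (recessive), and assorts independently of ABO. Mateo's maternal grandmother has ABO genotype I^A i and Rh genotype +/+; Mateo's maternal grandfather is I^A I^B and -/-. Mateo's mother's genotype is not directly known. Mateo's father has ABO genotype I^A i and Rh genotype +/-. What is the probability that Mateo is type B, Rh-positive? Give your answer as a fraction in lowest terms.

Mateo's mother's ABO genotype from I^A i × I^A I^B: 1/4 I^A I^A, 1/4 I^A I^B, 1/4 I^A i, 1/4 I^B i.
Crossing each possibility with the father I^A i and summing P(type B): 1/4·0 + 1/4·1/4 + 1/4·0 + 1/4·1/4 = 1/8.
Similarly for Rh via the mother's Rh distribution: P(Rh+) = 3/4.
Independent loci: 1/8 × 3/4 = 3/32.

3/32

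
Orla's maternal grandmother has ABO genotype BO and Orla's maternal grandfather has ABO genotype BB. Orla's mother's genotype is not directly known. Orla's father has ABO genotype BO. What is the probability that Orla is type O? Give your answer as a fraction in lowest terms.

Orla's mother's ABO genotype from BO × BB: 1/2 BB, 1/2 BO.
Crossing each possibility with the father BO and summing P(type O): 1/2·0 + 1/2·1/4 = 1/8.

1/8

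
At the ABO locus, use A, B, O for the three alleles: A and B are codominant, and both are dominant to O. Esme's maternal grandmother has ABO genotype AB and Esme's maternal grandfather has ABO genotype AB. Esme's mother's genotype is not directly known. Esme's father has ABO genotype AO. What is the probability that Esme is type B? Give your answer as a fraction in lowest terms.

1/4

Esme's mother's ABO genotype from AB × AB: 1/4 AA, 1/2 AB, 1/4 BB.
Crossing each possibility with the father AO and summing P(type B): 1/4·0 + 1/2·1/4 + 1/4·1/2 = 1/4.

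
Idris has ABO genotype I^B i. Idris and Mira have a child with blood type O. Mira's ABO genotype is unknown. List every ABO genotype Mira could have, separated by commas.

I^A i, I^B i, i i

For each candidate genotype of Mira, check whether crossing it with I^B i can produce every observed child phenotype.
  I^A I^A → possible child types {A, AB} ✗
  I^A I^B → possible child types {A, B, AB} ✗
  I^A i → possible child types {O, A, B, AB} ✓
  I^B I^B → possible child types {B} ✗
  I^B i → possible child types {O, B} ✓
  i i → possible child types {O, B} ✓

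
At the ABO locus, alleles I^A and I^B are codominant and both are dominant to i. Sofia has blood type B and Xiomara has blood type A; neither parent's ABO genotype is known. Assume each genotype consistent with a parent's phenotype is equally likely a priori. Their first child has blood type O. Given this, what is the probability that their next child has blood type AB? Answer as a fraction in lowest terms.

1/4

Possible genotypes: Sofia ∈ {I^B I^B, I^B i}; Xiomara ∈ {I^A I^A, I^A i}.
Weight each parental genotype pair by prior × P(type-O child):
  I^B i × I^A i: posterior weight 1; P(next child type AB) = 1/4.
Weighted sum = 1/4.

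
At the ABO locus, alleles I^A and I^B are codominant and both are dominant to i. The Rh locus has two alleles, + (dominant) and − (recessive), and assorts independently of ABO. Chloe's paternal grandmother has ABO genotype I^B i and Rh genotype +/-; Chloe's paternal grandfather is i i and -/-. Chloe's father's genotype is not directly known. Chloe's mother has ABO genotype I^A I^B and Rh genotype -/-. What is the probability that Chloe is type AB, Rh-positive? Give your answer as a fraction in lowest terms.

Chloe's father's ABO genotype from I^B i × i i: 1/2 I^B i, 1/2 i i.
Crossing each possibility with the mother I^A I^B and summing P(type AB): 1/2·1/4 + 1/2·0 = 1/8.
Similarly for Rh via the father's Rh distribution: P(Rh+) = 1/4.
Independent loci: 1/8 × 1/4 = 1/32.

1/32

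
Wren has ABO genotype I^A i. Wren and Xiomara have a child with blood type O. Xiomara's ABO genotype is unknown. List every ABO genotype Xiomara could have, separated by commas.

For each candidate genotype of Xiomara, check whether crossing it with I^A i can produce every observed child phenotype.
  I^A I^A → possible child types {A} ✗
  I^A I^B → possible child types {A, B, AB} ✗
  I^A i → possible child types {O, A} ✓
  I^B I^B → possible child types {B, AB} ✗
  I^B i → possible child types {O, A, B, AB} ✓
  i i → possible child types {O, A} ✓

I^A i, I^B i, i i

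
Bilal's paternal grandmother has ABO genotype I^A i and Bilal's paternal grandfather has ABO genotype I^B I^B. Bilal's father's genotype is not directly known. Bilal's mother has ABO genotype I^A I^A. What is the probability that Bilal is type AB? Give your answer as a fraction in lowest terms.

1/2

Bilal's father's ABO genotype from I^A i × I^B I^B: 1/2 I^A I^B, 1/2 I^B i.
Crossing each possibility with the mother I^A I^A and summing P(type AB): 1/2·1/2 + 1/2·1/2 = 1/2.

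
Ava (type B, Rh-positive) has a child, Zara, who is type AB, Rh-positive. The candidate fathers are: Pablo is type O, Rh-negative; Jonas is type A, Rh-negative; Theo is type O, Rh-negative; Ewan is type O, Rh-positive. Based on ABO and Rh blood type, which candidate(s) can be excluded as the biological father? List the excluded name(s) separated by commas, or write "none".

A candidate is excluded only if no genotype consistent with his phenotype could produce a type AB, Rh-positive child with a type B, Rh-positive mother.
Pablo (type O, Rh-): no genotype consistent with that phenotype can produce a type-AB Rh+ child with a type-B mother.
Theo (type O, Rh-): no genotype consistent with that phenotype can produce a type-AB Rh+ child with a type-B mother.
Ewan (type O, Rh+): no genotype consistent with that phenotype can produce a type-AB Rh+ child with a type-B mother.

Pablo, Theo, Ewan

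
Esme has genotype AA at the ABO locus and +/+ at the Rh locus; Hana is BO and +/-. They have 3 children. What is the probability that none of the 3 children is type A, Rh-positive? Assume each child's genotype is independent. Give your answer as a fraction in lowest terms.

1/8

ABO cross AA × BO → 1/2 A, 1/2 AB.
Rh cross +/+ × +/- → 1 Rh+; so P(type A, Rh-positive) = 1/2 × 1 = 1/2 per child.
P(not type A, Rh-positive) = 1/2 for one child; (1/2)^3 = 1/8.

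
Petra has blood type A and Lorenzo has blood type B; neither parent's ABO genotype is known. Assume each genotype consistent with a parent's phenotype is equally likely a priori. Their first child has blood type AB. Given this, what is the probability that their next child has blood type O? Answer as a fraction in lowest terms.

1/36

Possible genotypes: Petra ∈ {I^A I^A, I^A i}; Lorenzo ∈ {I^B I^B, I^B i}.
Weight each parental genotype pair by prior × P(type-AB child):
  I^A I^A × I^B I^B: posterior weight 4/9; P(next child type O) = 0.
  I^A I^A × I^B i: posterior weight 2/9; P(next child type O) = 0.
  I^A i × I^B I^B: posterior weight 2/9; P(next child type O) = 0.
  I^A i × I^B i: posterior weight 1/9; P(next child type O) = 1/4.
Weighted sum = 1/36.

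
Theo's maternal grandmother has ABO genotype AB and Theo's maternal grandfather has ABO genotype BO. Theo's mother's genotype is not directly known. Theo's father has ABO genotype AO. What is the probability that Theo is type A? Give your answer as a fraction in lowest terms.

Theo's mother's ABO genotype from AB × BO: 1/4 AB, 1/4 AO, 1/4 BB, 1/4 BO.
Crossing each possibility with the father AO and summing P(type A): 1/4·1/2 + 1/4·3/4 + 1/4·0 + 1/4·1/4 = 3/8.

3/8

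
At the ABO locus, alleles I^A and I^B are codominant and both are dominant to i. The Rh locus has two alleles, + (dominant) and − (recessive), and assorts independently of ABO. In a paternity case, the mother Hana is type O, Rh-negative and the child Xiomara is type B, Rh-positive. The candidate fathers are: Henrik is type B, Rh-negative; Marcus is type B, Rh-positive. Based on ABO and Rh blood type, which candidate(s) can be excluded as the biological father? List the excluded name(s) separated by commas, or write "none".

A candidate is excluded only if no genotype consistent with his phenotype could produce a type B, Rh-positive child with a type O, Rh-negative mother.
Henrik (type B, Rh-): no genotype consistent with that phenotype can produce a type-B Rh+ child with a type-O mother.

Henrik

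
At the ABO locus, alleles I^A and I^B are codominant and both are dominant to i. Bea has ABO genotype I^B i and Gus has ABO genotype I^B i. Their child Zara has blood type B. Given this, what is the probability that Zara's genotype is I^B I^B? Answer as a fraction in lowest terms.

Cross I^B i × I^B i → 1/4 I^B I^B, 1/2 I^B i, 1/4 i i.
Type-B genotypes among offspring: I^B I^B (1/4), I^B i (1/2); total 3/4.
P(I^B I^B | type B) = (1/4) / (3/4) = 1/3.

1/3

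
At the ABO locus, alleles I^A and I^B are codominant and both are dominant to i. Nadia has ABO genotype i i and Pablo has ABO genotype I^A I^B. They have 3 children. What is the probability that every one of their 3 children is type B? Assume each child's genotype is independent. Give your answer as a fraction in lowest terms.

1/8

ABO cross i i × I^A I^B → 1/2 A, 1/2 B.
So P(type B) = 1/2 per child.
All 3 independent: (1/2)^3 = 1/8.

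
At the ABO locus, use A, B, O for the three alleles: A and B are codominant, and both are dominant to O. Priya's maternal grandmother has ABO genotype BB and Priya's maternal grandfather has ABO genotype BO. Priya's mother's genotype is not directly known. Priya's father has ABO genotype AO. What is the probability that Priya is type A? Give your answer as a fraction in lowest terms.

1/8

Priya's mother's ABO genotype from BB × BO: 1/2 BB, 1/2 BO.
Crossing each possibility with the father AO and summing P(type A): 1/2·0 + 1/2·1/4 = 1/8.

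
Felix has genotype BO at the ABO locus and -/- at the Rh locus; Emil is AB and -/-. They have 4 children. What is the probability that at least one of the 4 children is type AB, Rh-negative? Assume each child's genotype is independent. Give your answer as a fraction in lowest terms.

ABO cross BO × AB → 1/4 A, 1/2 B, 1/4 AB.
Rh cross -/- × -/- → 1 Rh-; so P(type AB, Rh-negative) = 1/4 × 1 = 1/4 per child.
P(none) = (3/4)^4 = 81/256; P(at least one) = 1 − 81/256 = 175/256.

175/256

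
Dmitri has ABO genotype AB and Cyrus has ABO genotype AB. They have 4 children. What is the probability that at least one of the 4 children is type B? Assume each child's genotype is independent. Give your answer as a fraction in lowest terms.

ABO cross AB × AB → 1/4 A, 1/4 B, 1/2 AB.
So P(type B) = 1/4 per child.
P(none) = (3/4)^4 = 81/256; P(at least one) = 1 − 81/256 = 175/256.

175/256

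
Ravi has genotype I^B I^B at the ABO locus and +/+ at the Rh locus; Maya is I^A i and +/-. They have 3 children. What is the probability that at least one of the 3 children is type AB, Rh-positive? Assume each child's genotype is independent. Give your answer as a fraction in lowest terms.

ABO cross I^B I^B × I^A i → 1/2 B, 1/2 AB.
Rh cross +/+ × +/- → 1 Rh+; so P(type AB, Rh-positive) = 1/2 × 1 = 1/2 per child.
P(none) = (1/2)^3 = 1/8; P(at least one) = 1 − 1/8 = 7/8.

7/8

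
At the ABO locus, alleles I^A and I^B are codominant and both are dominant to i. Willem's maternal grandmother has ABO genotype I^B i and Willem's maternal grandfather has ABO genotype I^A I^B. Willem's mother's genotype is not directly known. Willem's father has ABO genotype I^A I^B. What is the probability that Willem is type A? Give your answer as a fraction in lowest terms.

Willem's mother's ABO genotype from I^B i × I^A I^B: 1/4 I^A I^B, 1/4 I^A i, 1/4 I^B I^B, 1/4 I^B i.
Crossing each possibility with the father I^A I^B and summing P(type A): 1/4·1/4 + 1/4·1/2 + 1/4·0 + 1/4·1/4 = 1/4.

1/4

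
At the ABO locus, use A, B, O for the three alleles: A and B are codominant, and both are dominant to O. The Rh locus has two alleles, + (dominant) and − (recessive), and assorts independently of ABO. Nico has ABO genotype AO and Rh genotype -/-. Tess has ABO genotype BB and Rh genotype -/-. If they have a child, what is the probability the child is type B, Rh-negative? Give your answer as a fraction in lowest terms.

ABO cross AO × BB → offspring phenotypes: 1/2 B, 1/2 AB.
Rh cross -/- × -/- → 1 Rh-.
Independent loci: P(type B, Rh-negative) = 1/2 × 1 = 1/2.

1/2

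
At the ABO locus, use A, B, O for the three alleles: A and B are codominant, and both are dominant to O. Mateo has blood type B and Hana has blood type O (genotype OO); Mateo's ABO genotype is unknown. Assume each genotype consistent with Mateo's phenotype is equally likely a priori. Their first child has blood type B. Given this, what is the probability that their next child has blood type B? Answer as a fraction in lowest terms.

5/6

Possible genotypes: Mateo ∈ {BB, BO}; Hana ∈ {OO}.
Weight each parental genotype pair by prior × P(type-B child):
  BB × OO: posterior weight 2/3; P(next child type B) = 1.
  BO × OO: posterior weight 1/3; P(next child type B) = 1/2.
Weighted sum = 5/6.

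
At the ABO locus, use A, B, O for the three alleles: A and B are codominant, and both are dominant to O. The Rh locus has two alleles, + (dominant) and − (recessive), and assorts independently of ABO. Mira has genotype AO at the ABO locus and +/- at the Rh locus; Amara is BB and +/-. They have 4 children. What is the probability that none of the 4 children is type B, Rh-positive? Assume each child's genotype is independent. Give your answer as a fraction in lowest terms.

625/4096

ABO cross AO × BB → 1/2 B, 1/2 AB.
Rh cross +/- × +/- → 3/4 Rh+, 1/4 Rh-; so P(type B, Rh-positive) = 1/2 × 3/4 = 3/8 per child.
P(not type B, Rh-positive) = 5/8 for one child; (5/8)^4 = 625/4096.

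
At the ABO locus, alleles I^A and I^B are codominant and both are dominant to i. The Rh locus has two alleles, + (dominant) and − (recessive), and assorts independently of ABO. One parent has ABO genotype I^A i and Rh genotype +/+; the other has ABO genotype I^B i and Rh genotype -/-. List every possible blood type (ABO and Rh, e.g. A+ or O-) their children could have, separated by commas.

O+, A+, B+, AB+

Gametes from I^A i × I^B i give offspring ABO genotypes I^A I^B, I^A i, I^B i, i i, i.e. phenotypes O, A, B, AB.
Rh cross +/+ × -/- → phenotypes Rh+.
Combining independently: O+, A+, B+, AB+.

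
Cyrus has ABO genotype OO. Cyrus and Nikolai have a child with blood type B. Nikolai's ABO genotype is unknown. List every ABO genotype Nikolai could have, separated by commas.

For each candidate genotype of Nikolai, check whether crossing it with OO can produce every observed child phenotype.
  AA → possible child types {A} ✗
  AB → possible child types {A, B} ✓
  AO → possible child types {O, A} ✗
  BB → possible child types {B} ✓
  BO → possible child types {O, B} ✓
  OO → possible child types {O} ✗

AB, BB, BO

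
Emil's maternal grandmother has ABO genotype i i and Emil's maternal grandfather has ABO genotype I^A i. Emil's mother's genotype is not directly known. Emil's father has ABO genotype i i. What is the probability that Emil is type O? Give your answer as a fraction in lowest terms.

Emil's mother's ABO genotype from i i × I^A i: 1/2 I^A i, 1/2 i i.
Crossing each possibility with the father i i and summing P(type O): 1/2·1/2 + 1/2·1 = 3/4.

3/4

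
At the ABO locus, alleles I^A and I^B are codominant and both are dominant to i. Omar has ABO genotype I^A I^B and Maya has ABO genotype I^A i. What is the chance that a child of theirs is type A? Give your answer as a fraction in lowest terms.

1/2

ABO cross I^A I^B × I^A i → offspring phenotypes: 1/2 A, 1/4 B, 1/4 AB.
So P(type A) = 1/2.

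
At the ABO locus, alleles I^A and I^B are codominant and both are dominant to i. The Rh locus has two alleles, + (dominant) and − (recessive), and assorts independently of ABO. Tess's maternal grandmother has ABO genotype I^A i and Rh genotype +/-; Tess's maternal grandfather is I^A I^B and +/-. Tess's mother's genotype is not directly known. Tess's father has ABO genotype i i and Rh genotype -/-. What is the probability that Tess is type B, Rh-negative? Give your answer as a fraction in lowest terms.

Tess's mother's ABO genotype from I^A i × I^A I^B: 1/4 I^A I^A, 1/4 I^A I^B, 1/4 I^A i, 1/4 I^B i.
Crossing each possibility with the father i i and summing P(type B): 1/4·0 + 1/4·1/2 + 1/4·0 + 1/4·1/2 = 1/4.
Similarly for Rh via the mother's Rh distribution: P(Rh-) = 1/2.
Independent loci: 1/4 × 1/2 = 1/8.

1/8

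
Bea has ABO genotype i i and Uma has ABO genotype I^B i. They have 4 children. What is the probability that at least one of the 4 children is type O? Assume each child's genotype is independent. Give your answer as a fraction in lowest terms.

15/16

ABO cross i i × I^B i → 1/2 O, 1/2 B.
So P(type O) = 1/2 per child.
P(none) = (1/2)^4 = 1/16; P(at least one) = 1 − 1/16 = 15/16.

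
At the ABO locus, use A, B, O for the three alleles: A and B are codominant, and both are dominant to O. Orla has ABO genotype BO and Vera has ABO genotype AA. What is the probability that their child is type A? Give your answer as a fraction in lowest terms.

1/2

ABO cross BO × AA → offspring phenotypes: 1/2 A, 1/2 AB.
So P(type A) = 1/2.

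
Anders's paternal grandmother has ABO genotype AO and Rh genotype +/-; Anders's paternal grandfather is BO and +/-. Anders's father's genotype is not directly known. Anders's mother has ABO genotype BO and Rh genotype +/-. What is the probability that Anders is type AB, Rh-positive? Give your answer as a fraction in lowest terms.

3/32

Anders's father's ABO genotype from AO × BO: 1/4 AB, 1/4 AO, 1/4 BO, 1/4 OO.
Crossing each possibility with the mother BO and summing P(type AB): 1/4·1/4 + 1/4·1/4 + 1/4·0 + 1/4·0 = 1/8.
Similarly for Rh via the father's Rh distribution: P(Rh+) = 3/4.
Independent loci: 1/8 × 3/4 = 3/32.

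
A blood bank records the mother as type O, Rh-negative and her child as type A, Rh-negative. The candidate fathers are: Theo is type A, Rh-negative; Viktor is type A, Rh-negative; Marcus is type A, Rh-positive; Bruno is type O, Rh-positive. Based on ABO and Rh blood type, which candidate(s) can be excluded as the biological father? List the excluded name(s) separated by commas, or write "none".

A candidate is excluded only if no genotype consistent with his phenotype could produce a type A, Rh-negative child with a type O, Rh-negative mother.
Bruno (type O, Rh+): no genotype consistent with that phenotype can produce a type-A Rh- child with a type-O mother.

Bruno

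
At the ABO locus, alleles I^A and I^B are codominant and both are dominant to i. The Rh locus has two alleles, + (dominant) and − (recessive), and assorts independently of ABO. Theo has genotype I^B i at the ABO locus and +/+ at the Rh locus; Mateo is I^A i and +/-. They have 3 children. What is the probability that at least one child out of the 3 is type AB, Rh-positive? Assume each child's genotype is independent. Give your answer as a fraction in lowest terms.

ABO cross I^B i × I^A i → 1/4 O, 1/4 A, 1/4 B, 1/4 AB.
Rh cross +/+ × +/- → 1 Rh+; so P(type AB, Rh-positive) = 1/4 × 1 = 1/4 per child.
P(none) = (3/4)^3 = 27/64; P(at least one) = 1 − 27/64 = 37/64.

37/64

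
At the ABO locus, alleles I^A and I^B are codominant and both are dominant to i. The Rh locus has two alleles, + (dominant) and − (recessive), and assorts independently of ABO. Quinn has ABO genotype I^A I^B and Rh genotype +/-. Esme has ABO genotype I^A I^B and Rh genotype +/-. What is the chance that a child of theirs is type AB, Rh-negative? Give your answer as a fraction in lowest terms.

ABO cross I^A I^B × I^A I^B → offspring phenotypes: 1/4 A, 1/4 B, 1/2 AB.
Rh cross +/- × +/- → 3/4 Rh+, 1/4 Rh-.
Independent loci: P(type AB, Rh-negative) = 1/2 × 1/4 = 1/8.

1/8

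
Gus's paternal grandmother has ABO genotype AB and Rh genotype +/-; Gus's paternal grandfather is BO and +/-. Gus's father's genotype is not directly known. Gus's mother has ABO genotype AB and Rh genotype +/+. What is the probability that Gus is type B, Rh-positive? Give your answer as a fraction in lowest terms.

Gus's father's ABO genotype from AB × BO: 1/4 AB, 1/4 AO, 1/4 BB, 1/4 BO.
Crossing each possibility with the mother AB and summing P(type B): 1/4·1/4 + 1/4·1/4 + 1/4·1/2 + 1/4·1/2 = 3/8.
Similarly for Rh via the father's Rh distribution: P(Rh+) = 1.
Independent loci: 3/8 × 1 = 3/8.

3/8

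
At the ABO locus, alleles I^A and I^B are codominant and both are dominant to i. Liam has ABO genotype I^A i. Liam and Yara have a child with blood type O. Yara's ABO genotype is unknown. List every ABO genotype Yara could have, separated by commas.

I^A i, I^B i, i i

For each candidate genotype of Yara, check whether crossing it with I^A i can produce every observed child phenotype.
  I^A I^A → possible child types {A} ✗
  I^A I^B → possible child types {A, B, AB} ✗
  I^A i → possible child types {O, A} ✓
  I^B I^B → possible child types {B, AB} ✗
  I^B i → possible child types {O, A, B, AB} ✓
  i i → possible child types {O, A} ✓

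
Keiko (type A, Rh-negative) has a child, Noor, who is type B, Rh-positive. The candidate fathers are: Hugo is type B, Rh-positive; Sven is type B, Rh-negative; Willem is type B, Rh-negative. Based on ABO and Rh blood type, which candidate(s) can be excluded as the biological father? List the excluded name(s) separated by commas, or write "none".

A candidate is excluded only if no genotype consistent with his phenotype could produce a type B, Rh-positive child with a type A, Rh-negative mother.
Sven (type B, Rh-): no genotype consistent with that phenotype can produce a type-B Rh+ child with a type-A mother.
Willem (type B, Rh-): no genotype consistent with that phenotype can produce a type-B Rh+ child with a type-A mother.

Sven, Willem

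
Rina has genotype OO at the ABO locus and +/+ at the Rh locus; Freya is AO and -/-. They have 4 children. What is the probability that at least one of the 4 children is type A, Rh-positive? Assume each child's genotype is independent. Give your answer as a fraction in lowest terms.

ABO cross OO × AO → 1/2 O, 1/2 A.
Rh cross +/+ × -/- → 1 Rh+; so P(type A, Rh-positive) = 1/2 × 1 = 1/2 per child.
P(none) = (1/2)^4 = 1/16; P(at least one) = 1 − 1/16 = 15/16.

15/16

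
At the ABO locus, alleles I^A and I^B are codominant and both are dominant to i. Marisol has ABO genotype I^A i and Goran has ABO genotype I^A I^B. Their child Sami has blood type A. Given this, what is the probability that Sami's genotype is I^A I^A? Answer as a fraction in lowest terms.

Cross I^A i × I^A I^B → 1/4 I^A I^A, 1/4 I^A I^B, 1/4 I^A i, 1/4 I^B i.
Type-A genotypes among offspring: I^A I^A (1/4), I^A i (1/4); total 1/2.
P(I^A I^A | type A) = (1/4) / (1/2) = 1/2.

1/2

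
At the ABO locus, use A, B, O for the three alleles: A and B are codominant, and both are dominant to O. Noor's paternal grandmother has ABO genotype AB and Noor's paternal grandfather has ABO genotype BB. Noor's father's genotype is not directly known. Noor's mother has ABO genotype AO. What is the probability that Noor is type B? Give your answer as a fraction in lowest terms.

Noor's father's ABO genotype from AB × BB: 1/2 AB, 1/2 BB.
Crossing each possibility with the mother AO and summing P(type B): 1/2·1/4 + 1/2·1/2 = 3/8.

3/8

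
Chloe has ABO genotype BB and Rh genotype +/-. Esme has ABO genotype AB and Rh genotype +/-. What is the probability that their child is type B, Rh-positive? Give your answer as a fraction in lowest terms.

3/8

ABO cross BB × AB → offspring phenotypes: 1/2 B, 1/2 AB.
Rh cross +/- × +/- → 3/4 Rh+, 1/4 Rh-.
Independent loci: P(type B, Rh-positive) = 1/2 × 3/4 = 3/8.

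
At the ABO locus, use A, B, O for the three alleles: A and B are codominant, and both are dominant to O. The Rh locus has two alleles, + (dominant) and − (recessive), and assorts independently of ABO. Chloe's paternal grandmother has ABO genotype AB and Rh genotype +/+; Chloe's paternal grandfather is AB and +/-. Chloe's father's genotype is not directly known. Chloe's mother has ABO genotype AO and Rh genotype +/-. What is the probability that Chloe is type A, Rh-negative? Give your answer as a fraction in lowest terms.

Chloe's father's ABO genotype from AB × AB: 1/4 AA, 1/2 AB, 1/4 BB.
Crossing each possibility with the mother AO and summing P(type A): 1/4·1 + 1/2·1/2 + 1/4·0 = 1/2.
Similarly for Rh via the father's Rh distribution: P(Rh-) = 1/8.
Independent loci: 1/2 × 1/8 = 1/16.

1/16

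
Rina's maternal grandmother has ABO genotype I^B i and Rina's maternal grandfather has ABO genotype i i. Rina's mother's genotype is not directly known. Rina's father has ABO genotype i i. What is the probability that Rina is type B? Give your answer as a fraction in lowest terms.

1/4

Rina's mother's ABO genotype from I^B i × i i: 1/2 I^B i, 1/2 i i.
Crossing each possibility with the father i i and summing P(type B): 1/2·1/2 + 1/2·0 = 1/4.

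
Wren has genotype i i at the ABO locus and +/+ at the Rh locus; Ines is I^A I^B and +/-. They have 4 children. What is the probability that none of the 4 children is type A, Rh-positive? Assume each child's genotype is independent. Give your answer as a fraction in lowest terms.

1/16

ABO cross i i × I^A I^B → 1/2 A, 1/2 B.
Rh cross +/+ × +/- → 1 Rh+; so P(type A, Rh-positive) = 1/2 × 1 = 1/2 per child.
P(not type A, Rh-positive) = 1/2 for one child; (1/2)^4 = 1/16.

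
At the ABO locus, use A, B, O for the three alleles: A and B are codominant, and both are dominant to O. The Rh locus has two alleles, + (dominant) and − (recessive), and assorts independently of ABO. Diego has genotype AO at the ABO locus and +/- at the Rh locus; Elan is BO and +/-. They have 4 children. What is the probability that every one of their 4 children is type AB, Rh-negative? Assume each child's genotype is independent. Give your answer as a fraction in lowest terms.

1/65536

ABO cross AO × BO → 1/4 O, 1/4 A, 1/4 B, 1/4 AB.
Rh cross +/- × +/- → 3/4 Rh+, 1/4 Rh-; so P(type AB, Rh-negative) = 1/4 × 1/4 = 1/16 per child.
All 4 independent: (1/16)^4 = 1/65536.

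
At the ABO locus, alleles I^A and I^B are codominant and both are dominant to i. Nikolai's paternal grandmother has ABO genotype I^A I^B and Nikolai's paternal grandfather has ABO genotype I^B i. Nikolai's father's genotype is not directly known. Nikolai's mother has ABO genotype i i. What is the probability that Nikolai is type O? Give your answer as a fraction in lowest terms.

Nikolai's father's ABO genotype from I^A I^B × I^B i: 1/4 I^A I^B, 1/4 I^A i, 1/4 I^B I^B, 1/4 I^B i.
Crossing each possibility with the mother i i and summing P(type O): 1/4·0 + 1/4·1/2 + 1/4·0 + 1/4·1/2 = 1/4.

1/4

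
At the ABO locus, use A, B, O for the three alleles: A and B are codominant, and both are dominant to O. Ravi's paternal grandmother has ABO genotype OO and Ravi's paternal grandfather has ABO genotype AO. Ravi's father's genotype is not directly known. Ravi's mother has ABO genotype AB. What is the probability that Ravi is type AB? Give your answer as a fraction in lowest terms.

Ravi's father's ABO genotype from OO × AO: 1/2 AO, 1/2 OO.
Crossing each possibility with the mother AB and summing P(type AB): 1/2·1/4 + 1/2·0 = 1/8.

1/8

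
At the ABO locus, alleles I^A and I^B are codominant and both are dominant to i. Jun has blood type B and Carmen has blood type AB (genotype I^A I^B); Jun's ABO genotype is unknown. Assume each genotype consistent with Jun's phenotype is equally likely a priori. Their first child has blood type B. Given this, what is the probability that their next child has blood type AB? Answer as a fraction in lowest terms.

3/8

Possible genotypes: Jun ∈ {I^B I^B, I^B i}; Carmen ∈ {I^A I^B}.
Weight each parental genotype pair by prior × P(type-B child):
  I^B I^B × I^A I^B: posterior weight 1/2; P(next child type AB) = 1/2.
  I^B i × I^A I^B: posterior weight 1/2; P(next child type AB) = 1/4.
Weighted sum = 3/8.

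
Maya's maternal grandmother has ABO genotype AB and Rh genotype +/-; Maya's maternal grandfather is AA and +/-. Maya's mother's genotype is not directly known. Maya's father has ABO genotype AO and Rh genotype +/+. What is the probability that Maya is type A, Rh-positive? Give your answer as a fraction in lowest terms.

3/4

Maya's mother's ABO genotype from AB × AA: 1/2 AA, 1/2 AB.
Crossing each possibility with the father AO and summing P(type A): 1/2·1 + 1/2·1/2 = 3/4.
Similarly for Rh via the mother's Rh distribution: P(Rh+) = 1.
Independent loci: 3/4 × 1 = 3/4.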